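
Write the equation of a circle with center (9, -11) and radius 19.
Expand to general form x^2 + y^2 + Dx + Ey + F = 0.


(x-9)^2 + (y+ 11)^2 = 19^2
D = -2h = -18, E = -2k = 22
F = h^2+k^2-r^2 = 81+121-361 = -159

x^2 + y^2 - 18x + 22y - 159 = 0


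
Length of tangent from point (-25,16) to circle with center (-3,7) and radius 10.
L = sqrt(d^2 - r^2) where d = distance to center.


d = sqrt((-25+ 3)^2 + (16-7)^2) = sqrt(484+81) = 23.7697
L = sqrt(565.0000 - 100) = sqrt(465.0000) = 21.5639

21.5639


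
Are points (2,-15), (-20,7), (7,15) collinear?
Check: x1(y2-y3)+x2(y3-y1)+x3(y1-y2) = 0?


2*(7-15) - 20*(15+ 15) + 7*(-15-7)
= -16 - 600 - 154 = -770

No, not collinear (determinant = -770)


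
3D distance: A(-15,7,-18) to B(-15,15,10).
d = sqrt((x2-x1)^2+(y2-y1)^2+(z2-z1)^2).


dx=0, dy=8, dz=28
d = sqrt(0+64+784) = sqrt(848) = 29.1204

29.1204


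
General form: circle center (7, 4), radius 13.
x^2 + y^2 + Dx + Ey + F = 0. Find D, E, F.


(x-7)^2 + (y-4)^2 = 13^2
D = -2h = -14, E = -2k = -8
F = h^2+k^2-r^2 = 49+16-169 = -104

D = -14, E = -8, F = -104


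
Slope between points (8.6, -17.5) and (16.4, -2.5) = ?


dy = -2.5 + 17.5 = 15.0
dx = 16.4 - 8.6 = 7.8
m = 15.0/7.8 = 1.9231

m = 1.9231


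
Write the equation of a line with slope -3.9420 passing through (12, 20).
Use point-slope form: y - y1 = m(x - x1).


y - 20 = -3.9420(x - 12)
y = -3.9420x + 20 + 3.9420*12
y = -3.9420x + 67.3040

y = -3.9420x + 67.3040


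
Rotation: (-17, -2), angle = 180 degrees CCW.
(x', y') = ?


cos(180) = -1, sin(180) = 0
x' = -17*(-1) + 2*0 = 17
y' = -17*0 - 2*(-1) = 2

(17, 2)


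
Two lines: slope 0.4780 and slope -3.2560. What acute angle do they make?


m1-m2 = 3.734
1+m1*m2 = -0.556368
tan(theta) = |3.734/(-0.556368)| = 6.711385
theta = arctan(|3.734/(-0.556368)|) = 81.5252 degrees (acute angle)

81.5252 degrees


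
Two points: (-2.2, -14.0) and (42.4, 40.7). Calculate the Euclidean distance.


dx = 42.4 + 2.2 = 44.6
dy = 40.7 + 14.0 = 54.7
d = sqrt(1989.16 + 2992.09) = sqrt(4981.25) = 70.5780

70.5780


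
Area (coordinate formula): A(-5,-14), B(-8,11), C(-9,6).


-5*(11-6) = -25
-8*(6+ 14) = -160
-9*(-14-11) = 225
sum = 40
Area = |40|/2 = 20.0000

20.0000 sq units


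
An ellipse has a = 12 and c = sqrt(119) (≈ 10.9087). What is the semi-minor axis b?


b^2 = 12^2 - (sqrt(119))^2 = 144 - 119 = 25
b = sqrt(25) = 5

b = 5


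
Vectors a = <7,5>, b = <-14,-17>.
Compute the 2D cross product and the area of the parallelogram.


cross = 7*(-17) - 5*(-14) = -119 + 70 = -49
Parallelogram area = |-49| = 49

cross = -49, parallelogram area = 49


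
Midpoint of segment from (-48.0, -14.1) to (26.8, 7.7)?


Mx = (-48.0 + 26.8)/2 = -21.2/2 = -10.6000
My = (-14.1 + 7.7)/2 = -6.4/2 = -3.2000

(-10.6000, -3.2000)


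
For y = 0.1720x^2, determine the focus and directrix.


a = 0.1720
1/(4a) = 1.4535
Focus = (0, 1.4535)
Directrix: y = -1.4535

Focus = (0, 1.4535), Directrix: y = -1.4535


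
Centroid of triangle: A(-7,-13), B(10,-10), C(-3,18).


Gx = (-7+10- 3)/3 = 0/3 = 0
Gy = (-13- 10+18)/3 = -5/3 = -1.6667

G = (0, -1.6667)


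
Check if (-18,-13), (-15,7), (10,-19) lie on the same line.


-18*(7+ 19) - 15*(-19+ 13) + 10*(-13-7)
= -468 + 90 - 200 = -578

No, not collinear (determinant = -578)


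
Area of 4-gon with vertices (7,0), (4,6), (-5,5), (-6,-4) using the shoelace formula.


sum(xi*y_{i+1}) = 7*6 + 4*5 - 5*(-4) - 6*0 = 82
sum(yi*x_{i+1}) = 0*4 + 6*(-5) + 5*(-6) - 4*7 = -88
Area = |82 + 88|/2 = 170/2 = 85.0000

85.0000 sq units


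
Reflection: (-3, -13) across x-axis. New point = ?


Reflection rule for x-axis: (x, -y)
(-3, -13) -> (-3, 13)

(-3, 13)


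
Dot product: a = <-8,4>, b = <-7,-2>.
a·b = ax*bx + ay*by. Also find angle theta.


a·b = -8*(-7) + 4*(-2) = 56 - 8 = 48
|a| = sqrt(64+16) = 8.9443
|b| = sqrt(49+4) = 7.2801
cos(theta) = 48/(sqrt(80)*sqrt(53)) = 48/sqrt(4240) = 0.737154
theta = arccos(48/sqrt(4240)) = 42.5104 degrees

a·b = 48, theta = 42.5104 deg


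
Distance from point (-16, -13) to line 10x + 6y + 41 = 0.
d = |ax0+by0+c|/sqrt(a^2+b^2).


|10*(-16) + 6*(-13) + 41| = |-197| = 197
sqrt(100 + 36) = sqrt(136) = 11.6619
d = 197/sqrt(136) = 16.8926

16.8926


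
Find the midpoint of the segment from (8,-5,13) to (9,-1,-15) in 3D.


Mx = (8+9)/2 = 8.5000
My = (-5- 1)/2 = -3.0000
Mz = (13- 15)/2 = -1.0000

M = (8.5000, -3.0000, -1.0000)


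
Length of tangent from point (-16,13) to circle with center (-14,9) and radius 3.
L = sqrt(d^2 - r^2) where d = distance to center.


d = sqrt((-16+ 14)^2 + (13-9)^2) = sqrt(4+16) = 4.4721
L = sqrt(20.0000 - 9) = sqrt(11.0000) = 3.3166

3.3166


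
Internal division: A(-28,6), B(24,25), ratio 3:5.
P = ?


Px = (3*24 + 5*(-28))/8 = -68/8 = -8.5000
Py = (3*25 + 5*6)/8 = 105/8 = 13.1250

P = (-8.5000, 13.1250)


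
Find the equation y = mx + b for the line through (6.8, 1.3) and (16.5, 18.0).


m = (16.7)/(9.7) = 1.7216
b = y1 - m*x1 = 1.3 - (16.7*6.8)/(9.7) = 1.3 - 11.7072 = -10.4072

y = 1.7216x - 10.4072


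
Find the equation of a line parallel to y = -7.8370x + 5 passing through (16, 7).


Parallel lines have equal slopes.
m2 = -7.8370
b2 = 7 + 7.8370*16 = 132.3920

y = -7.8370x + 132.3920


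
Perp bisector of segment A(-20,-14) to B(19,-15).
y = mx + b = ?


Midpoint = (-0.5, -14.5)
Slope of AB = dy/dx = -1/39 = -0.0256
Perp slope = -dx/dy = 39/1 = 39.0000
b = My - (perp slope)*Mx = -14.5 + (39*(-0.5))/(-1) = -14.5 + 19.5000 = 5.0000

y = 39.0000x + 5.0000


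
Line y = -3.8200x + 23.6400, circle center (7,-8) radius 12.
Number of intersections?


Substitute y = -3.8200x + 23.6400: (x-7)^2 + (-3.8200x+23.6400+ 8)^2 = 144
Expand to Ax^2 + Bx + C = 0, where b-k = 31.64
A = 1+m^2 = 15.5924
B = 2(m(b-k) - h) = 2(-3.8200*31.64 - 7) = -255.7296
C = h^2 + (b-k)^2 - r^2 = 49 + 1001.0896 - 144 = 906.0896
disc = B^2-4AC = 65397.6283 - 56512.4459 = 8885.1824
disc > 0

2 intersection points


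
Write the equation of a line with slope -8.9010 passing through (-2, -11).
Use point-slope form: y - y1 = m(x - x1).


y + 11 = -8.9010(x + 2)
y = -8.9010x - 11 + 8.9010*(-2)
y = -8.9010x - 28.8020

y = -8.9010x - 28.8020


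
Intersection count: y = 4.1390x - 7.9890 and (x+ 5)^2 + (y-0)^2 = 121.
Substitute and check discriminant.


Substitute y = 4.1390x - 7.9890: (x+ 5)^2 + (4.1390x- 7.9890-0)^2 = 121
Expand to Ax^2 + Bx + C = 0, where b-k = -7.989
A = 1+m^2 = 18.131321
B = 2(m(b-k) - h) = 2(4.1390*(-7.989) + 5) = -56.132942
C = h^2 + (b-k)^2 - r^2 = 25 + 63.824121 - 121 = -32.175879
disc = B^2-4AC = 3150.9072 + 2333.5648 = 5484.4720
disc > 0

2 intersection points


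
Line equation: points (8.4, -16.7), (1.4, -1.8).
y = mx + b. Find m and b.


m = (14.9)/(-7.0) = -2.1286
b = y1 - m*x1 = -16.7 - (14.9*8.4)/(-7.0) = -16.7 + 17.8800 = 1.1800

y = -2.1286x + 1.1800


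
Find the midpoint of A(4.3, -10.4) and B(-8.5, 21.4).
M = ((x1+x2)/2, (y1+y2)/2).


Mx = (4.3 - 8.5)/2 = -4.2/2 = -2.1000
My = (-10.4 + 21.4)/2 = 11/2 = 5.5000

(-2.1000, 5.5000)


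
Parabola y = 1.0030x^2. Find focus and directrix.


a = 1.0030
1/(4a) = 0.2493
Focus = (0, 0.2493)
Directrix: y = -0.2493

Focus = (0, 0.2493), Directrix: y = -0.2493


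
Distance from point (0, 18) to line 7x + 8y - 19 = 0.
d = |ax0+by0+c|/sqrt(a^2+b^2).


|7*0 + 8*18 - 19| = |125| = 125
sqrt(49 + 64) = sqrt(113) = 10.6301
d = 125/sqrt(113) = 11.7590

11.7590


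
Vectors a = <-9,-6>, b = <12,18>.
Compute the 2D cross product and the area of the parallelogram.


cross = -9*18 + 6*12 = -162 + 72 = -90
Parallelogram area = |-90| = 90

cross = -90, parallelogram area = 90


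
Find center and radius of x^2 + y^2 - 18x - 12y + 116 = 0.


h = -D/2 = 18/2 = 9
k = -E/2 = 12/2 = 6
r^2 = h^2 + k^2 - F = 81 + 36 - 116 = 1
r = 1

Center (9, 6), radius = 1


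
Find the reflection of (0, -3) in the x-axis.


Reflection rule for x-axis: (x, -y)
(0, -3) -> (0, 3)

(0, 3)


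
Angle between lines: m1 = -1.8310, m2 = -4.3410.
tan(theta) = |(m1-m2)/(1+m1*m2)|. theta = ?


m1-m2 = 2.51
1+m1*m2 = 8.948371
tan(theta) = |2.51/8.948371| = 0.280498
theta = arctan(|2.51/8.948371|) = 15.6687 degrees (acute angle)

15.6687 degrees


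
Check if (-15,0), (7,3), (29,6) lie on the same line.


-15*(3-6) + 7*(6-0) + 29*(0-3)
= 45 + 42 - 87 = 0

Yes, collinear (determinant = 0)


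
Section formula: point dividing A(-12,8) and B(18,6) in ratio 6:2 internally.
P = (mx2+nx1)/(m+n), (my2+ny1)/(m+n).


Px = (6*18 + 2*(-12))/8 = 84/8 = 10.5000
Py = (6*6 + 2*8)/8 = 52/8 = 6.5000

P = (10.5000, 6.5000)


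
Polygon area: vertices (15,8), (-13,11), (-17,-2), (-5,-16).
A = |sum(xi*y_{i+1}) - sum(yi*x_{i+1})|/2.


sum(xi*y_{i+1}) = 15*11 - 13*(-2) - 17*(-16) - 5*8 = 423
sum(yi*x_{i+1}) = 8*(-13) + 11*(-17) - 2*(-5) - 16*15 = -521
Area = |423 + 521|/2 = 944/2 = 472.0000

472.0000 sq units


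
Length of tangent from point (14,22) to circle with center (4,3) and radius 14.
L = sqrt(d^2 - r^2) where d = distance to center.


d = sqrt((14-4)^2 + (22-3)^2) = sqrt(100+361) = 21.4709
L = sqrt(461.0000 - 196) = sqrt(265.0000) = 16.2788

16.2788


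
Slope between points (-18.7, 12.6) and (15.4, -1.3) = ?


dy = -1.3 - 12.6 = -13.9
dx = 15.4 + 18.7 = 34.1
m = -13.9/34.1 = -0.4076

m = -0.4076


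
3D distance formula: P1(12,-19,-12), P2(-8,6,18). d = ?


dx=-20, dy=25, dz=30
d = sqrt(400+625+900) = sqrt(1925) = 43.8748

43.8748


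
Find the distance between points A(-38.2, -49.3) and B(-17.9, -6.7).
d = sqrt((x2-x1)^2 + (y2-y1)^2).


dx = -17.9 + 38.2 = 20.3
dy = -6.7 + 49.3 = 42.6
d = sqrt(412.09 + 1814.76) = sqrt(2226.85) = 47.1895

47.1895


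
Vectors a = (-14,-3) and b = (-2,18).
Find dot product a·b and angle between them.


a·b = -14*(-2) - 3*18 = 28 - 54 = -26
|a| = sqrt(196+9) = 14.3178
|b| = sqrt(4+324) = 18.1108
cos(theta) = -26/(sqrt(205)*sqrt(328)) = -26/sqrt(67240) = -0.100267
theta = arccos(-26/sqrt(67240)) = 95.7546 degrees

a·b = -26, theta = 95.7546 deg


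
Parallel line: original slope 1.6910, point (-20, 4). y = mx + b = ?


Parallel lines have equal slopes.
m2 = 1.6910
b2 = 4 - 1.6910*(-20) = 37.8200

y = 1.6910x + 37.8200


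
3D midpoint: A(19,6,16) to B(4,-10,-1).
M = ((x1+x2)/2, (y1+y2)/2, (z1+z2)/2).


Mx = (19+4)/2 = 11.5000
My = (6- 10)/2 = -2.0000
Mz = (16- 1)/2 = 7.5000

M = (11.5000, -2.0000, 7.5000)


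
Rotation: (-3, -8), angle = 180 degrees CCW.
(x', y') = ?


cos(180) = -1, sin(180) = 0
x' = -3*(-1) + 8*0 = 3
y' = -3*0 - 8*(-1) = 8

(3, 8)


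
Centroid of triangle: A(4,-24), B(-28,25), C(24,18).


Gx = (4- 28+24)/3 = 0/3 = 0
Gy = (-24+25+18)/3 = 19/3 = 6.3333

G = (0, 6.3333)


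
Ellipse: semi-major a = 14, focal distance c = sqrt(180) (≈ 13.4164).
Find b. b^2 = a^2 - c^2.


b^2 = 14^2 - (sqrt(180))^2 = 196 - 180 = 16
b = sqrt(16) = 4

b = 4


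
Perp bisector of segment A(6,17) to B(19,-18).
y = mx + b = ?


Midpoint = (12.5, -0.5)
Slope of AB = dy/dx = -35/13 = -2.6923
Perp slope = -dx/dy = 13/35 = 0.3714
b = My - (perp slope)*Mx = -0.5 + (13*12.5)/(-35) = -0.5 - 4.6429 = -5.1429

y = 0.3714x - 5.1429


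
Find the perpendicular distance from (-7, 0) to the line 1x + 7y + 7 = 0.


|1*(-7) + 7*0 + 7| = |0| = 0
sqrt(1 + 49) = sqrt(50) = 7.0711
d = 0/sqrt(50) = 0

0


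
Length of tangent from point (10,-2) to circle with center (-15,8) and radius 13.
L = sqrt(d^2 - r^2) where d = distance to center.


d = sqrt((10+ 15)^2 + (-2-8)^2) = sqrt(625+100) = 26.9258
L = sqrt(725.0000 - 169) = sqrt(556.0000) = 23.5797

23.5797


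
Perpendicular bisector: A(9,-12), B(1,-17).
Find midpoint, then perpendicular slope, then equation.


Midpoint = (5, -14.5)
Slope of AB = dy/dx = -5/(-8) = 0.6250
Perp slope = -dx/dy = -8/5 = -1.6000
b = My - (perp slope)*Mx = -14.5 + (-8*5)/(-5) = -14.5 + 8.0000 = -6.5000

y = -1.6000x - 6.5000


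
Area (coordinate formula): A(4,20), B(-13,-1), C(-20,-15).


4*(-1+ 15) = 56
-13*(-15-20) = 455
-20*(20+ 1) = -420
sum = 91
Area = |91|/2 = 45.5000

45.5000 sq units


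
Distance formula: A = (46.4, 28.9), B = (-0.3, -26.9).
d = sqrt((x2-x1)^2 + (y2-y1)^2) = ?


dx = -0.3 - 46.4 = -46.7
dy = -26.9 - 28.9 = -55.8
d = sqrt(2180.89 + 3113.64) = sqrt(5294.53) = 72.7635

72.7635


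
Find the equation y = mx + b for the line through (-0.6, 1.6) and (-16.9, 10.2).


m = (8.6)/(-16.3) = -0.5276
b = y1 - m*x1 = 1.6 - (8.6*(-0.6))/(-16.3) = 1.6 - 0.3166 = 1.2834

y = -0.5276x + 1.2834


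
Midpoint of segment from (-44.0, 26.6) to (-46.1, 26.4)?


Mx = (-44.0 - 46.1)/2 = -90.1/2 = -45.0500
My = (26.6 + 26.4)/2 = 53.0/2 = 26.5000

(-45.0500, 26.5000)


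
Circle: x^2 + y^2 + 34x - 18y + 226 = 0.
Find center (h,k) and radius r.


h = -D/2 = -34/2 = -17
k = -E/2 = 18/2 = 9
r^2 = h^2 + k^2 - F = 289 + 81 - 226 = 144
r = 12

Center (-17, 9), radius = 12


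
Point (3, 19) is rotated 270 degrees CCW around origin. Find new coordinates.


cos(270) = 0, sin(270) = -1
x' = 3*0 - 19*(-1) = 19
y' = 3*(-1) + 19*0 = -3

(19, -3)


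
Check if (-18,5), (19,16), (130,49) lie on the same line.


-18*(16-49) + 19*(49-5) + 130*(5-16)
= 594 + 836 - 1430 = 0

Yes, collinear (determinant = 0)


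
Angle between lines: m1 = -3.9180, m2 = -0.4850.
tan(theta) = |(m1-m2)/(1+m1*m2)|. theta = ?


m1-m2 = -3.433
1+m1*m2 = 2.90023
tan(theta) = |-3.433/2.90023| = 1.183699
theta = arctan(|-3.433/2.90023|) = 49.8086 degrees (acute angle)

49.8086 degrees


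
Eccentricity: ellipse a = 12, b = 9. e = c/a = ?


c = sqrt(144-81) = sqrt(63) = 7.9373
e = c/a = sqrt(63)/12 = 0.6614

e = 0.6614


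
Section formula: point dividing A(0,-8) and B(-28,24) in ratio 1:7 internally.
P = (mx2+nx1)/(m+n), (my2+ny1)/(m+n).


Px = (1*(-28) + 7*0)/8 = -28/8 = -3.5000
Py = (1*24 + 7*(-8))/8 = -32/8 = -4.0000

P = (-3.5000, -4.0000)


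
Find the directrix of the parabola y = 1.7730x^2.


a = 1.7730
1/(4a) = 0.1410
directrix: y = -0.1410 = -0.1410

y = -0.1410


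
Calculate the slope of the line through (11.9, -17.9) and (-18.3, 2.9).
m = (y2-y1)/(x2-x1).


dy = 2.9 + 17.9 = 20.8
dx = -18.3 - 11.9 = -30.2
m = 20.8/(-30.2) = -0.6887

m = -0.6887


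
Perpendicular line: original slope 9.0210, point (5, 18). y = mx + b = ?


Perpendicular slope = -1/m1 = -1/9.0210 = -0.1109
b2 = y0 - m2*x0 = 18 + 5/9.0210 = 18 + 0.5543 = 18.5543

y = -0.1109x + 18.5543


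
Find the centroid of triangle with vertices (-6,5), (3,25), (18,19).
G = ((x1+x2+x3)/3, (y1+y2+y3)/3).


Gx = (-6+3+18)/3 = 15/3 = 5.0000
Gy = (5+25+19)/3 = 49/3 = 16.3333

G = (5.0000, 16.3333)


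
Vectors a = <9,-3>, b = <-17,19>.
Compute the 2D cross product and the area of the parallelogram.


cross = 9*19 + 3*(-17) = 171 - 51 = 120
Parallelogram area = |120| = 120

cross = 120, parallelogram area = 120


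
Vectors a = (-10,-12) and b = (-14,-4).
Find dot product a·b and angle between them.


a·b = -10*(-14) - 12*(-4) = 140 + 48 = 188
|a| = sqrt(100+144) = 15.6205
|b| = sqrt(196+16) = 14.5602
cos(theta) = 188/(sqrt(244)*sqrt(212)) = 188/sqrt(51728) = 0.826599
theta = arccos(188/sqrt(51728)) = 34.2490 degrees

a·b = 188, theta = 34.2490 deg


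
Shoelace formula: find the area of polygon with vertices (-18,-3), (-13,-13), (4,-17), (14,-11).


sum(xi*y_{i+1}) = -18*(-13) - 13*(-17) + 4*(-11) + 14*(-3) = 369
sum(yi*x_{i+1}) = -3*(-13) - 13*4 - 17*14 - 11*(-18) = -53
Area = |369 + 53|/2 = 422/2 = 211.0000

211.0000 sq units


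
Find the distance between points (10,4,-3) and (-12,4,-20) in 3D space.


dx=-22, dy=0, dz=-17
d = sqrt(484+0+289) = sqrt(773) = 27.8029

27.8029


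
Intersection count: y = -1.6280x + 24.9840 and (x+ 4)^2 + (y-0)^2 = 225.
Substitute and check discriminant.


Substitute y = -1.6280x + 24.9840: (x+ 4)^2 + (-1.6280x+24.9840-0)^2 = 225
Expand to Ax^2 + Bx + C = 0, where b-k = 24.984
A = 1+m^2 = 3.650384
B = 2(m(b-k) - h) = 2(-1.6280*24.984 + 4) = -73.347904
C = h^2 + (b-k)^2 - r^2 = 16 + 624.200256 - 225 = 415.200256
disc = B^2-4AC = 5379.9150 - 6062.5615 = -682.6465
disc < 0

0 intersection points


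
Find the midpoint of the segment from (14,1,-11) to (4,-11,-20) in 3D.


Mx = (14+4)/2 = 9.0000
My = (1- 11)/2 = -5.0000
Mz = (-11- 20)/2 = -15.5000

M = (9.0000, -5.0000, -15.5000)


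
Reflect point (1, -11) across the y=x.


Reflection rule for y=x: (y, x)
(1, -11) -> (-11, 1)

(-11, 1)


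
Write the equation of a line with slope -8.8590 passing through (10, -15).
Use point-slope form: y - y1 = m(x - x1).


y + 15 = -8.8590(x - 10)
y = -8.8590x - 15 + 8.8590*10
y = -8.8590x + 73.5900

y = -8.8590x + 73.5900


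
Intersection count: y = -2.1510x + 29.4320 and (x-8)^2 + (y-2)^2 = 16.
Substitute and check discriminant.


Substitute y = -2.1510x + 29.4320: (x-8)^2 + (-2.1510x+29.4320-2)^2 = 16
Expand to Ax^2 + Bx + C = 0, where b-k = 27.432
A = 1+m^2 = 5.626801
B = 2(m(b-k) - h) = 2(-2.1510*27.432 - 8) = -134.012464
C = h^2 + (b-k)^2 - r^2 = 64 + 752.514624 - 16 = 800.514624
disc = B^2-4AC = 17959.3405 - 18017.3459 = -58.0054
disc < 0

0 intersection points


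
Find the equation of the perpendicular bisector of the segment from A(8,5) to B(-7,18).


Midpoint = (0.5, 11.5)
Slope of AB = dy/dx = 13/(-15) = -0.8667
Perp slope = -dx/dy = 15/13 = 1.1538
b = My - (perp slope)*Mx = 11.5 + (-15*0.5)/13 = 11.5 - 0.5769 = 10.9231

y = 1.1538x + 10.9231


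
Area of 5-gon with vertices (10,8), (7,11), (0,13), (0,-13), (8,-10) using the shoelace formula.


sum(xi*y_{i+1}) = 10*11 + 7*13 + 0*(-13) + 0*(-10) + 8*8 = 265
sum(yi*x_{i+1}) = 8*7 + 11*0 + 13*0 - 13*8 - 10*10 = -148
Area = |265 + 148|/2 = 413/2 = 206.5000

206.5000 sq units


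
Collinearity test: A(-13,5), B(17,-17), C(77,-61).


-13*(-17+ 61) + 17*(-61-5) + 77*(5+ 17)
= -572 - 1122 + 1694 = 0

Yes, collinear (determinant = 0)


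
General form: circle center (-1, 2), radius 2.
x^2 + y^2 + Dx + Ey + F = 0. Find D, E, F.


(x+ 1)^2 + (y-2)^2 = 2^2
D = -2h = 2, E = -2k = -4
F = h^2+k^2-r^2 = 1+4-4 = 1

D = 2, E = -4, F = 1


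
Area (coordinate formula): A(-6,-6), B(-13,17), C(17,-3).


-6*(17+ 3) = -120
-13*(-3+ 6) = -39
17*(-6-17) = -391
sum = -550
Area = |-550|/2 = 275.0000

275.0000 sq units


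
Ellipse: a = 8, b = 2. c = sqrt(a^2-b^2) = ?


c^2 = 8^2 - 2^2 = 64 - 4 = 60
c = sqrt(60) = 7.7460

c = 7.7460


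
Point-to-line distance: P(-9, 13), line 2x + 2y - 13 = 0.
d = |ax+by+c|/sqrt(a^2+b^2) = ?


|2*(-9) + 2*13 - 13| = |-5| = 5
sqrt(4 + 4) = sqrt(8) = 2.8284
d = 5/sqrt(8) = 1.7678

1.7678


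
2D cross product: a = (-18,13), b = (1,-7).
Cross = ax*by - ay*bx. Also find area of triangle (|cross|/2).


cross = -18*(-7) - 13*1 = 126 - 13 = 113
Triangle area = |113|/2 = 113/2 = 56.5000

cross = 113, triangle area = 56.5000


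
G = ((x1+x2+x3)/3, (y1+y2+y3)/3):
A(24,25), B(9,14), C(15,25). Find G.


Gx = (24+9+15)/3 = 48/3 = 16.0000
Gy = (25+14+25)/3 = 64/3 = 21.3333

G = (16.0000, 21.3333)


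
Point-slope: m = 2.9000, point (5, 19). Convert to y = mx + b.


y - 19 = 2.9000(x - 5)
y = 2.9000x + 19 - 2.9000*5
y = 2.9000x + 4.5000

y = 2.9000x + 4.5000


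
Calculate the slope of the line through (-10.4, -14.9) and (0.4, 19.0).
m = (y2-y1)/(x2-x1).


dy = 19.0 + 14.9 = 33.9
dx = 0.4 + 10.4 = 10.8
m = 33.9/10.8 = 3.1389

m = 3.1389


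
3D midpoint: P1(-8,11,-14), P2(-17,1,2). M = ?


Mx = (-8- 17)/2 = -12.5000
My = (11+1)/2 = 6.0000
Mz = (-14+2)/2 = -6.0000

M = (-12.5000, 6.0000, -6.0000)


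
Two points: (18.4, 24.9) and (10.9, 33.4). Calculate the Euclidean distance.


dx = 10.9 - 18.4 = -7.5
dy = 33.4 - 24.9 = 8.5
d = sqrt(56.25 + 72.25) = sqrt(128.5) = 11.3358

11.3358


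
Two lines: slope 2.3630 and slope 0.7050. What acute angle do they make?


m1-m2 = 1.658
1+m1*m2 = 2.665915
tan(theta) = |1.658/2.665915| = 0.621925
theta = arctan(|1.658/2.665915|) = 31.8785 degrees (acute angle)

31.8785 degrees


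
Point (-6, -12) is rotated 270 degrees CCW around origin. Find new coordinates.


cos(270) = 0, sin(270) = -1
x' = -6*0 + 12*(-1) = -12
y' = -6*(-1) - 12*0 = 6

(-12, 6)


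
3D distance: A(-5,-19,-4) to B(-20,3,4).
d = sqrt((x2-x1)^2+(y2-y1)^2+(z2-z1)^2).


dx=-15, dy=22, dz=8
d = sqrt(225+484+64) = sqrt(773) = 27.8029

27.8029


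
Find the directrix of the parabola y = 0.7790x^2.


a = 0.7790
1/(4a) = 0.3209
directrix: y = -0.3209 = -0.3209

y = -0.3209


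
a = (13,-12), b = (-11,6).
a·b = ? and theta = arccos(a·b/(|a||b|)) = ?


a·b = 13*(-11) - 12*6 = -143 - 72 = -215
|a| = sqrt(169+144) = 17.6918
|b| = sqrt(121+36) = 12.5300
cos(theta) = -215/(sqrt(313)*sqrt(157)) = -215/sqrt(49141) = -0.969877
theta = arccos(-215/sqrt(49141)) = 165.9011 degrees

a·b = -215, theta = 165.9011 deg


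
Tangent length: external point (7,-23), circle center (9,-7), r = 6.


d = sqrt((7-9)^2 + (-23+ 7)^2) = sqrt(4+256) = 16.1245
L = sqrt(260.0000 - 36) = sqrt(224.0000) = 14.9666

14.9666


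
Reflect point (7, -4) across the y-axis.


Reflection rule for y-axis: (-x, y)
(7, -4) -> (-7, -4)

(-7, -4)


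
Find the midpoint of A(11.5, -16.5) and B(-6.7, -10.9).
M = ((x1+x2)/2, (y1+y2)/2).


Mx = (11.5 - 6.7)/2 = 4.8/2 = 2.4000
My = (-16.5 - 10.9)/2 = -27.4/2 = -13.7000

(2.4000, -13.7000)


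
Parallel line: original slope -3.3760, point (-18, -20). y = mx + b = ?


Parallel lines have equal slopes.
m2 = -3.3760
b2 = -20 + 3.3760*(-18) = -80.7680

y = -3.3760x - 80.7680


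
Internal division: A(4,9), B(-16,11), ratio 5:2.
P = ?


Px = (5*(-16) + 2*4)/7 = -72/7 = -10.2857
Py = (5*11 + 2*9)/7 = 73/7 = 10.4286

P = (-10.2857, 10.4286)


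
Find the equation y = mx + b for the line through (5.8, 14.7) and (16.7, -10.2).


m = (-24.9)/(10.9) = -2.2844
b = y1 - m*x1 = 14.7 - (-24.9*5.8)/(10.9) = 14.7 + 13.2495 = 27.9495

y = -2.2844x + 27.9495


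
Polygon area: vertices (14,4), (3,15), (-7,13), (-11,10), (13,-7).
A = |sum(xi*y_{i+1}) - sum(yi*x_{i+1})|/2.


sum(xi*y_{i+1}) = 14*15 + 3*13 - 7*10 - 11*(-7) + 13*4 = 308
sum(yi*x_{i+1}) = 4*3 + 15*(-7) + 13*(-11) + 10*13 - 7*14 = -204
Area = |308 + 204|/2 = 512/2 = 256.0000

256.0000 sq units


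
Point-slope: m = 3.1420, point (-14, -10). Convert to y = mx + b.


y + 10 = 3.1420(x + 14)
y = 3.1420x - 10 - 3.1420*(-14)
y = 3.1420x + 33.9880

y = 3.1420x + 33.9880


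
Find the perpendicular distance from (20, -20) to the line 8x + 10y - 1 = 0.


|8*20 + 10*(-20) - 1| = |-41| = 41
sqrt(64 + 100) = sqrt(164) = 12.8062
d = 41/sqrt(164) = 3.2016

3.2016


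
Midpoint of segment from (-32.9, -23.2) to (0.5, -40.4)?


Mx = (-32.9 + 0.5)/2 = -32.4/2 = -16.2000
My = (-23.2 - 40.4)/2 = -63.6/2 = -31.8000

(-16.2000, -31.8000)


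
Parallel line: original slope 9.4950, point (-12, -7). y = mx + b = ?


Parallel lines have equal slopes.
m2 = 9.4950
b2 = -7 - 9.4950*(-12) = 106.9400

y = 9.4950x + 106.9400


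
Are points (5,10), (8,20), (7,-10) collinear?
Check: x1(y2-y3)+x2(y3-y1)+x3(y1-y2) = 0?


5*(20+ 10) + 8*(-10-10) + 7*(10-20)
= 150 - 160 - 70 = -80

No, not collinear (determinant = -80)


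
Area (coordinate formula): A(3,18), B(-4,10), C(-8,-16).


3*(10+ 16) = 78
-4*(-16-18) = 136
-8*(18-10) = -64
sum = 150
Area = |150|/2 = 75.0000

75.0000 sq units


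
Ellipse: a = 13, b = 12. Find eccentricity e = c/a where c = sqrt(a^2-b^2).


c = sqrt(169-144) = sqrt(25) = 5.0000
e = c/a = 5/13 = 0.3846

e = 0.3846


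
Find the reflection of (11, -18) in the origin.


Reflection rule for origin: (-x, -y)
(11, -18) -> (-11, 18)

(-11, 18)


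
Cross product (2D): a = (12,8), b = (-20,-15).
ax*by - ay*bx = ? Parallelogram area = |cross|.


cross = 12*(-15) - 8*(-20) = -180 + 160 = -20
Parallelogram area = |-20| = 20

cross = -20, parallelogram area = 20


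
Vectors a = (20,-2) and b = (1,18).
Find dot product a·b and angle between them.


a·b = 20*1 - 2*18 = 20 - 36 = -16
|a| = sqrt(400+4) = 20.0998
|b| = sqrt(1+324) = 18.0278
cos(theta) = -16/(sqrt(404)*sqrt(325)) = -16/sqrt(131300) = -0.044156
theta = arccos(-16/sqrt(131300)) = 92.5308 degrees

a·b = -16, theta = 92.5308 deg


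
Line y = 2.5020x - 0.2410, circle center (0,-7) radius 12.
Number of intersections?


Substitute y = 2.5020x - 0.2410: (x-0)^2 + (2.5020x- 0.2410+ 7)^2 = 144
Expand to Ax^2 + Bx + C = 0, where b-k = 6.759
A = 1+m^2 = 7.260004
B = 2(m(b-k) - h) = 2(2.5020*6.759 - 0) = 33.822036
C = h^2 + (b-k)^2 - r^2 = 0 + 45.684081 - 144 = -98.315919
disc = B^2-4AC = 1143.9301 + 2855.0959 = 3999.0260
disc > 0

2 intersection points


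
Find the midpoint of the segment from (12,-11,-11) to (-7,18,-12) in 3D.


Mx = (12- 7)/2 = 2.5000
My = (-11+18)/2 = 3.5000
Mz = (-11- 12)/2 = -11.5000

M = (2.5000, 3.5000, -11.5000)


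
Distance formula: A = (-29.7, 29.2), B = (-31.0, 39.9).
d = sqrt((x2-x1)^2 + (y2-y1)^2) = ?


dx = -31.0 + 29.7 = -1.3
dy = 39.9 - 29.2 = 10.7
d = sqrt(1.69 + 114.49) = sqrt(116.18) = 10.7787

10.7787


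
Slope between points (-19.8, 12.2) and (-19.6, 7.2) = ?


dy = 7.2 - 12.2 = -5
dx = -19.6 + 19.8 = 0.2
m = -5/0.2 = -25.0000

m = -25.0000


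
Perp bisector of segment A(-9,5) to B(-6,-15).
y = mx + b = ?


Midpoint = (-7.5, -5)
Slope of AB = dy/dx = -20/3 = -6.6667
Perp slope = -dx/dy = 3/20 = 0.1500
b = My - (perp slope)*Mx = -5 + (3*(-7.5))/(-20) = -5 + 1.1250 = -3.8750

y = 0.1500x - 3.8750


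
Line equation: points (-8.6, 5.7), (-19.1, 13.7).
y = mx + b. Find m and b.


m = (8)/(-10.5) = -0.7619
b = y1 - m*x1 = 5.7 - (8*(-8.6))/(-10.5) = 5.7 - 6.5524 = -0.8524

y = -0.7619x - 0.8524


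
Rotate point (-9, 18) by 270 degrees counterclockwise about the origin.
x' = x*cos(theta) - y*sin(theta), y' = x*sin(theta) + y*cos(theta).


cos(270) = 0, sin(270) = -1
x' = -9*0 - 18*(-1) = 18
y' = -9*(-1) + 18*0 = 9

(18, 9)


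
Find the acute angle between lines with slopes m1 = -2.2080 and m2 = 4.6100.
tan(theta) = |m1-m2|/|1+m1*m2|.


m1-m2 = -6.818
1+m1*m2 = -9.17888
tan(theta) = |-6.818/(-9.17888)| = 0.742792
theta = arctan(|-6.818/(-9.17888)|) = 36.6047 degrees (acute angle)

36.6047 degrees


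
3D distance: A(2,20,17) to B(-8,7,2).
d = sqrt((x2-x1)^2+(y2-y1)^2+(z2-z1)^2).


dx=-10, dy=-13, dz=-15
d = sqrt(100+169+225) = sqrt(494) = 22.2261

22.2261


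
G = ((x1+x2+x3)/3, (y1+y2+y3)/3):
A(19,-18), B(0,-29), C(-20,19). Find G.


Gx = (19+0- 20)/3 = -1/3 = -0.3333
Gy = (-18- 29+19)/3 = -28/3 = -9.3333

G = (-0.3333, -9.3333)


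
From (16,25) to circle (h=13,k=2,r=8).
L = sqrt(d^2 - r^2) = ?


d = sqrt((16-13)^2 + (25-2)^2) = sqrt(9+529) = 23.1948
L = sqrt(538.0000 - 64) = sqrt(474.0000) = 21.7715

21.7715


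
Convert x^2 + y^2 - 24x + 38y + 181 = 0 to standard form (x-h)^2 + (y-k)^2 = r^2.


h = -D/2 = 24/2 = 12
k = -E/2 = -38/2 = -19
r^2 = h^2 + k^2 - F = 144 + 361 - 181 = 324
r = 18

Center (12, -19), radius = 18


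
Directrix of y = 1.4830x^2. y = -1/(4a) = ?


a = 1.4830
1/(4a) = 0.1686
directrix: y = -0.1686 = -0.1686

y = -0.1686


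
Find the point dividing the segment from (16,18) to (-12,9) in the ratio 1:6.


Px = (1*(-12) + 6*16)/7 = 84/7 = 12.0000
Py = (1*9 + 6*18)/7 = 117/7 = 16.7143

P = (12.0000, 16.7143)


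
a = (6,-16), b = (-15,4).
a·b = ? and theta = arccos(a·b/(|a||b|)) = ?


a·b = 6*(-15) - 16*4 = -90 - 64 = -154
|a| = sqrt(36+256) = 17.0880
|b| = sqrt(225+16) = 15.5242
cos(theta) = -154/(sqrt(292)*sqrt(241)) = -154/sqrt(70372) = -0.580525
theta = arccos(-154/sqrt(70372)) = 125.4875 degrees

a·b = -154, theta = 125.4875 deg


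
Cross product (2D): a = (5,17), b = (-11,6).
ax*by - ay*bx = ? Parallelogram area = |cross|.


cross = 5*6 - 17*(-11) = 30 + 187 = 217
Parallelogram area = |217| = 217

cross = 217, parallelogram area = 217


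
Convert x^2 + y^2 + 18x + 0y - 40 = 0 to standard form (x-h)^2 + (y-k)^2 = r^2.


h = -D/2 = -18/2 = -9
k = -E/2 = 0/2 = 0
r^2 = h^2 + k^2 - F = 81 + 0 + 40 = 121
r = 11

Center (-9, 0), radius = 11


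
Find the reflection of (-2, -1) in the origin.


Reflection rule for origin: (-x, -y)
(-2, -1) -> (2, 1)

(2, 1)


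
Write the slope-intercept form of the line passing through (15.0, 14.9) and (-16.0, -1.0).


m = (-15.9)/(-31.0) = 0.5129
b = y1 - m*x1 = 14.9 - (-15.9*15.0)/(-31.0) = 14.9 - 7.6935 = 7.2065

y = 0.5129x + 7.2065


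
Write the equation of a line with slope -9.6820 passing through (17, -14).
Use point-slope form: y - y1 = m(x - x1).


y + 14 = -9.6820(x - 17)
y = -9.6820x - 14 + 9.6820*17
y = -9.6820x + 150.5940

y = -9.6820x + 150.5940


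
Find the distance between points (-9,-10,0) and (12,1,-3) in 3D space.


dx=21, dy=11, dz=-3
d = sqrt(441+121+9) = sqrt(571) = 23.8956

23.8956


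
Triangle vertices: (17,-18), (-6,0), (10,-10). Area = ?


17*(0+ 10) = 170
-6*(-10+ 18) = -48
10*(-18-0) = -180
sum = -58
Area = |-58|/2 = 29.0000

29.0000 sq units


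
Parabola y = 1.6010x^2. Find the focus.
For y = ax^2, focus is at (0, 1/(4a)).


a = 1.6010
4a = 6.4040
focus = (0, 1/6.4040) = (0, 0.1562)

Focus = (0, 0.1562)


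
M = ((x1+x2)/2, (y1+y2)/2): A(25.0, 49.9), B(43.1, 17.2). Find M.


Mx = (25.0 + 43.1)/2 = 68.1/2 = 34.0500
My = (49.9 + 17.2)/2 = 67.1/2 = 33.5500

(34.0500, 33.5500)


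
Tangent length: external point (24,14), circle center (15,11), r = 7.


d = sqrt((24-15)^2 + (14-11)^2) = sqrt(81+9) = 9.4868
L = sqrt(90.0000 - 49) = sqrt(41.0000) = 6.4031

6.4031


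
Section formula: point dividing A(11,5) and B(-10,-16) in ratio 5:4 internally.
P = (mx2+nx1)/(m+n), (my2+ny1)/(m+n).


Px = (5*(-10) + 4*11)/9 = -6/9 = -0.6667
Py = (5*(-16) + 4*5)/9 = -60/9 = -6.6667

P = (-0.6667, -6.6667)


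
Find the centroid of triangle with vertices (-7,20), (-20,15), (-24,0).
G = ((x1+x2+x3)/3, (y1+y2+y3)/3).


Gx = (-7- 20- 24)/3 = -51/3 = -17.0000
Gy = (20+15+0)/3 = 35/3 = 11.6667

G = (-17.0000, 11.6667)


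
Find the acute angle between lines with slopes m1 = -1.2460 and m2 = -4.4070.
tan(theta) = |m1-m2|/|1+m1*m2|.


m1-m2 = 3.161
1+m1*m2 = 6.491122
tan(theta) = |3.161/6.491122| = 0.486973
theta = arctan(|3.161/6.491122|) = 25.9648 degrees (acute angle)

25.9648 degrees


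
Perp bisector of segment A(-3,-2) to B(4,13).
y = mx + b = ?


Midpoint = (0.5, 5.5)
Slope of AB = dy/dx = 15/7 = 2.1429
Perp slope = -dx/dy = -7/15 = -0.4667
b = My - (perp slope)*Mx = 5.5 + (7*0.5)/15 = 5.5 + 0.2333 = 5.7333

y = -0.4667x + 5.7333


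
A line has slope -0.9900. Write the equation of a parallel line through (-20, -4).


Parallel lines have equal slopes.
m2 = -0.9900
b2 = -4 + 0.9900*(-20) = -23.8000

y = -0.9900x - 23.8000


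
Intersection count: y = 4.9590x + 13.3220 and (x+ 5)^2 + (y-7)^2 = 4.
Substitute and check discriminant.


Substitute y = 4.9590x + 13.3220: (x+ 5)^2 + (4.9590x+13.3220-7)^2 = 4
Expand to Ax^2 + Bx + C = 0, where b-k = 6.322
A = 1+m^2 = 25.591681
B = 2(m(b-k) - h) = 2(4.9590*6.322 + 5) = 72.701596
C = h^2 + (b-k)^2 - r^2 = 25 + 39.967684 - 4 = 60.967684
disc = B^2-4AC = 5285.5221 - 6241.0621 = -955.5400
disc < 0

0 intersection points


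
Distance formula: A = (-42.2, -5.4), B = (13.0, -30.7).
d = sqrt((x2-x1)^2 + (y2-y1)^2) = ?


dx = 13.0 + 42.2 = 55.2
dy = -30.7 + 5.4 = -25.3
d = sqrt(3047.04 + 640.09) = sqrt(3687.13) = 60.7217

60.7217


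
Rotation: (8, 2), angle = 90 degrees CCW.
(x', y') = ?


cos(90) = 0, sin(90) = 1
x' = 8*0 - 2*1 = -2
y' = 8*1 + 2*0 = 8

(-2, 8)


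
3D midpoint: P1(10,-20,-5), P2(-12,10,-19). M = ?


Mx = (10- 12)/2 = -1.0000
My = (-20+10)/2 = -5.0000
Mz = (-5- 19)/2 = -12.0000

M = (-1.0000, -5.0000, -12.0000)


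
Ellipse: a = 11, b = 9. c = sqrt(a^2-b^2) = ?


c^2 = 11^2 - 9^2 = 121 - 81 = 40
c = sqrt(40) = 6.3246

c = 6.3246


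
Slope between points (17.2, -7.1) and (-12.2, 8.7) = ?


dy = 8.7 + 7.1 = 15.8
dx = -12.2 - 17.2 = -29.4
m = 15.8/(-29.4) = -0.5374

m = -0.5374


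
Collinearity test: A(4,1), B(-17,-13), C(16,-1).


4*(-13+ 1) - 17*(-1-1) + 16*(1+ 13)
= -48 + 34 + 224 = 210

No, not collinear (determinant = 210)


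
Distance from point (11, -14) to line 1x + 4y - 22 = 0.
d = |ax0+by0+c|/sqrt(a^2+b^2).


|1*11 + 4*(-14) - 22| = |-67| = 67
sqrt(1 + 16) = sqrt(17) = 4.1231
d = 67/sqrt(17) = 16.2499

16.2499


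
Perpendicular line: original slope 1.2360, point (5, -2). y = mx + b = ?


Perpendicular slope = -1/m1 = -1/1.2360 = -0.8091
b2 = y0 - m2*x0 = -2 + 5/1.2360 = -2 + 4.0453 = 2.0453

y = -0.8091x + 2.0453


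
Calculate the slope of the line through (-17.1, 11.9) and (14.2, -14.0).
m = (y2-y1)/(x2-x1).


dy = -14.0 - 11.9 = -25.9
dx = 14.2 + 17.1 = 31.3
m = -25.9/31.3 = -0.8275

m = -0.8275


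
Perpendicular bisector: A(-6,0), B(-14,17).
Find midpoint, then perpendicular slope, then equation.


Midpoint = (-10, 8.5)
Slope of AB = dy/dx = 17/(-8) = -2.1250
Perp slope = -dx/dy = 8/17 = 0.4706
b = My - (perp slope)*Mx = 8.5 + (-8*(-10))/17 = 8.5 + 4.7059 = 13.2059

y = 0.4706x + 13.2059


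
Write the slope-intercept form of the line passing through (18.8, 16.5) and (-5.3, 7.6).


m = (-8.9)/(-24.1) = 0.3693
b = y1 - m*x1 = 16.5 - (-8.9*18.8)/(-24.1) = 16.5 - 6.9427 = 9.5573

y = 0.3693x + 9.5573


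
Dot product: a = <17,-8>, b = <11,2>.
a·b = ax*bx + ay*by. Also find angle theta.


a·b = 17*11 - 8*2 = 187 - 16 = 171
|a| = sqrt(289+64) = 18.7883
|b| = sqrt(121+4) = 11.1803
cos(theta) = 171/(sqrt(353)*sqrt(125)) = 171/sqrt(44125) = 0.814055
theta = arccos(171/sqrt(44125)) = 35.5060 degrees

a·b = 171, theta = 35.5060 deg


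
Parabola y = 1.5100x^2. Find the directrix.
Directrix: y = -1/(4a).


a = 1.5100
1/(4a) = 0.1656
directrix: y = -0.1656 = -0.1656

y = -0.1656


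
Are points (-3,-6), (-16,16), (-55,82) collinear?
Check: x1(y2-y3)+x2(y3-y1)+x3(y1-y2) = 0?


-3*(16-82) - 16*(82+ 6) - 55*(-6-16)
= 198 - 1408 + 1210 = 0

Yes, collinear (determinant = 0)


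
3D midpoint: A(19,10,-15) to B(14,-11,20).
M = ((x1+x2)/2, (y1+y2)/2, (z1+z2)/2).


Mx = (19+14)/2 = 16.5000
My = (10- 11)/2 = -0.5000
Mz = (-15+20)/2 = 2.5000

M = (16.5000, -0.5000, 2.5000)


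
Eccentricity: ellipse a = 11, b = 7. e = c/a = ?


c = sqrt(121-49) = sqrt(72) = 8.4853
e = c/a = sqrt(72)/11 = 0.7714

e = 0.7714


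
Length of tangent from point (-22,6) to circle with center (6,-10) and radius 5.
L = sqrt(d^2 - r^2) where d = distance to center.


d = sqrt((-22-6)^2 + (6+ 10)^2) = sqrt(784+256) = 32.2490
L = sqrt(1040.0000 - 25) = sqrt(1015.0000) = 31.8591

31.8591


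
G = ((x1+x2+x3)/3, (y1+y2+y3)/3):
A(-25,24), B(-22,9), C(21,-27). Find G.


Gx = (-25- 22+21)/3 = -26/3 = -8.6667
Gy = (24+9- 27)/3 = 6/3 = 2.0000

G = (-8.6667, 2.0000)


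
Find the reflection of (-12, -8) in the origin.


Reflection rule for origin: (-x, -y)
(-12, -8) -> (12, 8)

(12, 8)


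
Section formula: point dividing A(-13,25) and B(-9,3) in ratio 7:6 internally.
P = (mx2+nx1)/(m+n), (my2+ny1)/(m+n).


Px = (7*(-9) + 6*(-13))/13 = -141/13 = -10.8462
Py = (7*3 + 6*25)/13 = 171/13 = 13.1538

P = (-10.8462, 13.1538)


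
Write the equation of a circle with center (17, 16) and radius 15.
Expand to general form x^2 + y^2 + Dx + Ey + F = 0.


(x-17)^2 + (y-16)^2 = 15^2
D = -2h = -34, E = -2k = -32
F = h^2+k^2-r^2 = 289+256-225 = 320

x^2 + y^2 - 34x - 32y + 320 = 0


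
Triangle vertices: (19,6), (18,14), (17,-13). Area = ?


19*(14+ 13) = 513
18*(-13-6) = -342
17*(6-14) = -136
sum = 35
Area = |35|/2 = 17.5000

17.5000 sq units


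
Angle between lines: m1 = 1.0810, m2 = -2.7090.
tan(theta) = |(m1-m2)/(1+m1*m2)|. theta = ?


m1-m2 = 3.79
1+m1*m2 = -1.928429
tan(theta) = |3.79/(-1.928429)| = 1.965330
theta = arctan(|3.79/(-1.928429)|) = 63.0321 degrees (acute angle)

63.0321 degrees


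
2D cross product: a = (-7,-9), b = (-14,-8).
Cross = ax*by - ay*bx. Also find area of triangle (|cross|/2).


cross = -7*(-8) + 9*(-14) = 56 - 126 = -70
Triangle area = |-70|/2 = 70/2 = 35.0000

cross = -70, triangle area = 35.0000


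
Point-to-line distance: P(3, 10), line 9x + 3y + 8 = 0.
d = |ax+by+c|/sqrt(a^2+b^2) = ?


|9*3 + 3*10 + 8| = |65| = 65
sqrt(81 + 9) = sqrt(90) = 9.4868
d = 65/sqrt(90) = 6.8516

6.8516


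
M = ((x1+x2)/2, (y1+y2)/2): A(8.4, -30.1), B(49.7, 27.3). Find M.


Mx = (8.4 + 49.7)/2 = 58.1/2 = 29.0500
My = (-30.1 + 27.3)/2 = -2.8/2 = -1.4000

(29.0500, -1.4000)


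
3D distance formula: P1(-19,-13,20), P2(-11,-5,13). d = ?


dx=8, dy=8, dz=-7
d = sqrt(64+64+49) = sqrt(177) = 13.3041

13.3041


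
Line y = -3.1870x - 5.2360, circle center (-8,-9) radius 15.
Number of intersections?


Substitute y = -3.1870x - 5.2360: (x+ 8)^2 + (-3.1870x- 5.2360+ 9)^2 = 225
Expand to Ax^2 + Bx + C = 0, where b-k = 3.764
A = 1+m^2 = 11.156969
B = 2(m(b-k) - h) = 2(-3.1870*3.764 + 8) = -7.991736
C = h^2 + (b-k)^2 - r^2 = 64 + 14.167696 - 225 = -146.832304
disc = B^2-4AC = 63.8678 + 6552.8139 = 6616.6817
disc > 0

2 intersection points


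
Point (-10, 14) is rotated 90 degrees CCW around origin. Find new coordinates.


cos(90) = 0, sin(90) = 1
x' = -10*0 - 14*1 = -14
y' = -10*1 + 14*0 = -10

(-14, -10)


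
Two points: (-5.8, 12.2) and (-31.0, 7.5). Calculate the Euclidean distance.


dx = -31.0 + 5.8 = -25.2
dy = 7.5 - 12.2 = -4.7
d = sqrt(635.04 + 22.09) = sqrt(657.13) = 25.6345

25.6345


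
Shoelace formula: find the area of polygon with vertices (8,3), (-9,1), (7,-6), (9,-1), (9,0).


sum(xi*y_{i+1}) = 8*1 - 9*(-6) + 7*(-1) + 9*0 + 9*3 = 82
sum(yi*x_{i+1}) = 3*(-9) + 1*7 - 6*9 - 1*9 + 0*8 = -83
Area = |82 + 83|/2 = 165/2 = 82.5000

82.5000 sq units


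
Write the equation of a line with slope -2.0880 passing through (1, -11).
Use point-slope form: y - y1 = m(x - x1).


y + 11 = -2.0880(x - 1)
y = -2.0880x - 11 + 2.0880*1
y = -2.0880x - 8.9120

y = -2.0880x - 8.9120


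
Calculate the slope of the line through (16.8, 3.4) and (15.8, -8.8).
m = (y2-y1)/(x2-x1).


dy = -8.8 - 3.4 = -12.2
dx = 15.8 - 16.8 = -1.0
m = -12.2/(-1.0) = 12.2000

m = 12.2000


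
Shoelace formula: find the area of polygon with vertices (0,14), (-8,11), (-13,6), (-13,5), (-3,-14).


sum(xi*y_{i+1}) = 0*11 - 8*6 - 13*5 - 13*(-14) - 3*14 = 27
sum(yi*x_{i+1}) = 14*(-8) + 11*(-13) + 6*(-13) + 5*(-3) - 14*0 = -348
Area = |27 + 348|/2 = 375/2 = 187.5000

187.5000 sq units


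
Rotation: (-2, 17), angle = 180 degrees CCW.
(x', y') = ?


cos(180) = -1, sin(180) = 0
x' = -2*(-1) - 17*0 = 2
y' = -2*0 + 17*(-1) = -17

(2, -17)


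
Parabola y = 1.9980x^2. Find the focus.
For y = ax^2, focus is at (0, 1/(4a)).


a = 1.9980
4a = 7.9920
focus = (0, 1/7.9920) = (0, 0.1251)

Focus = (0, 0.1251)


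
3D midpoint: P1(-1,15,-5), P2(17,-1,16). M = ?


Mx = (-1+17)/2 = 8.0000
My = (15- 1)/2 = 7.0000
Mz = (-5+16)/2 = 5.5000

M = (8.0000, 7.0000, 5.5000)


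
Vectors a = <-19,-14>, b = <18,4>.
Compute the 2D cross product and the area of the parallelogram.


cross = -19*4 + 14*18 = -76 + 252 = 176
Parallelogram area = |176| = 176

cross = 176, parallelogram area = 176


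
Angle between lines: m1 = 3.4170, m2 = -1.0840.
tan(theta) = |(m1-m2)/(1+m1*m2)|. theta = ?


m1-m2 = 4.501
1+m1*m2 = -2.704028
tan(theta) = |4.501/(-2.704028)| = 1.664554
theta = arctan(|4.501/(-2.704028)|) = 59.0042 degrees (acute angle)

59.0042 degrees


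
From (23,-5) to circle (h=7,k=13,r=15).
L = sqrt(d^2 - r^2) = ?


d = sqrt((23-7)^2 + (-5-13)^2) = sqrt(256+324) = 24.0832
L = sqrt(580.0000 - 225) = sqrt(355.0000) = 18.8414

18.8414


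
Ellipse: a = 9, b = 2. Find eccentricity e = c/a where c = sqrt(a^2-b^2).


c = sqrt(81-4) = sqrt(77) = 8.7750
e = c/a = sqrt(77)/9 = 0.9750

e = 0.9750
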